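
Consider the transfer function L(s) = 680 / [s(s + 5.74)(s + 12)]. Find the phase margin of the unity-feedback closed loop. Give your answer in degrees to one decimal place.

Gain crossover: |L(jω)| = 1 at ω ≈ 6.06 rad/s.
∠L(j6.06) = −90° − arctan(6.06/5.74) − arctan(6.06/12) ≈ -163.35°
PM = 180° + (-163.35°) = 16.65°

16.7°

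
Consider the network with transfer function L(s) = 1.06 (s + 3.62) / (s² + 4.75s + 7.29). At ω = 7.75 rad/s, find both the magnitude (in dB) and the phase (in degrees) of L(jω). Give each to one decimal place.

|j7.75 + 3.62| = √(7.75² + 3.62²) = 8.554
|(j7.75)² + 4.75(j7.75) + 7.29| = |-52.773 + j36.812| = 64.34
|L(j7.75)| = 1.06 × 8.554 / 64.34 = 0.14092
20 log₁₀(0.14092) = -17.02 dB
∠(j7.75 + 3.62) = arctan(7.75/3.62) = 64.96°
∠[(j7.75)² + 4.75(j7.75) + 7.29] = ∠[-52.773 + j36.812] = 145.10°
∠L(j7.75) = 64.96° − 145.10° = -80.14°

|L| = -17.0 dB, ∠L = -80.1°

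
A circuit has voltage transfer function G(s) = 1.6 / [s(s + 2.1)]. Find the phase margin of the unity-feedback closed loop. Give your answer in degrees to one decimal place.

71.1 deg

Gain crossover: |G(jω)| = 1 at ω ≈ 0.721 rad/s.
∠G(j0.721) = −90° − arctan(0.721/2.1) ≈ -108.94°
PM = 180° + (-108.94°) = 71.06°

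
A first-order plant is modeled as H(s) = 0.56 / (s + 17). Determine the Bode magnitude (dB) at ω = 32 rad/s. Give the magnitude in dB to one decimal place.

-36.2 dB

|j32 + 17| = √(32² + 17²) = 36.24
|H(j32)| = 0.56 / 36.24 = 0.015455
20 log₁₀(0.015455) = -36.22 dB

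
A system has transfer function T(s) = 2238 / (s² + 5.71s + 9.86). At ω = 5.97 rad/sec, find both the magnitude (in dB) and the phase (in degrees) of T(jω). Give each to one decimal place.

|T| = 34.4 dB, ∠T = -127.1°

|(j5.97)² + 5.71(j5.97) + 9.86| = |-25.781 + j34.089| = 42.74
|T(j5.97)| = 2238 / 42.74 = 52.363
20 log₁₀(52.363) = 34.38 dB
∠[(j5.97)² + 5.71(j5.97) + 9.86] = ∠[-25.781 + j34.089] = 127.10°
∠T(j5.97) = −127.10° = -127.10°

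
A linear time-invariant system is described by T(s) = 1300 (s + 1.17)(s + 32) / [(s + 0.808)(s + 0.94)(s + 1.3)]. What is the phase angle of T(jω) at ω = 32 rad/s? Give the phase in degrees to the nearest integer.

∠(j32 + 1.17) = arctan(32/1.17) = 87.91°
∠(j32 + 32) = arctan(32/32) = 45.00°
∠(j32 + 0.808) = arctan(32/0.808) = 88.55°
∠(j32 + 0.94) = arctan(32/0.94) = 88.32°
∠(j32 + 1.3) = arctan(32/1.3) = 87.67°
∠T(j32) = 87.91° + 45.00° − (88.55° + 88.32° + 87.67°) = -131.64°

-132°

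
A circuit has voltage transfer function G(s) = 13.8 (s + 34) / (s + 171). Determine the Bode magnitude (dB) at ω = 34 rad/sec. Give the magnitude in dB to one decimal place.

|j34 + 34| = √(34² + 34²) = 48.08
|j34 + 171| = √(34² + 171²) = 174.3
|G(j34)| = 13.8 × 48.08 / 174.3 = 3.8059
20 log₁₀(3.8059) = 11.61 dB

11.6 dB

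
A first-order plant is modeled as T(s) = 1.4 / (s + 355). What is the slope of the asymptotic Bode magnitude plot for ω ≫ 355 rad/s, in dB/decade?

With 0 zeros and 1 pole, the high-frequency asymptotic slope is 20 × (0 − 1) = -20 dB/decade.

-20 dB/decade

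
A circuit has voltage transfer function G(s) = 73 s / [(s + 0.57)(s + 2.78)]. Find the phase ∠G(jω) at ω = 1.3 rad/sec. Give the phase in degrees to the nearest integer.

∠(j1.3) = 90.00°
∠(j1.3 + 0.57) = arctan(1.3/0.57) = 66.32°
∠(j1.3 + 2.78) = arctan(1.3/2.78) = 25.06°
∠G(j1.3) = 90.00° − (66.32° + 25.06°) = -1.39°

-1°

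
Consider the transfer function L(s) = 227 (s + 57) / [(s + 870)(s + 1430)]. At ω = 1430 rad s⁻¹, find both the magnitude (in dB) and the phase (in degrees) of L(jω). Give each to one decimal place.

|j1430 + 57| = √(1430² + 57²) = 1431
|j1430 + 870| = √(1430² + 870²) = 1674
|j1430 + 1430| = √(1430² + 1430²) = 2022
|L(j1430)| = 227 × 1431 / (1674 × 2022) = 0.09597
20 log₁₀(0.09597) = -20.36 dB
∠(j1430 + 57) = arctan(1430/57) = 87.72°
∠(j1430 + 870) = arctan(1430/870) = 58.68°
∠(j1430 + 1430) = arctan(1430/1430) = 45.00°
∠L(j1430) = 87.72° − (58.68° + 45.00°) = -15.97°

|L| = -20.4 dB, ∠L = -16.0°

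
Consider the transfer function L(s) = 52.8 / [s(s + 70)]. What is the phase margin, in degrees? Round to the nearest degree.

89°

Gain crossover: |L(jω)| = 1 at ω ≈ 0.754 rad/s.
∠L(j0.754) = −90° − arctan(0.754/70) ≈ -90.62°
PM = 180° + (-90.62°) = 89.38°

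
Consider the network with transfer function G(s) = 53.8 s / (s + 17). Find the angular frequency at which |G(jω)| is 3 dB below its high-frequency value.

17 rad/s

For a single-pole high-pass, the −3 dB point is at the pole: ω = 17 rad/s.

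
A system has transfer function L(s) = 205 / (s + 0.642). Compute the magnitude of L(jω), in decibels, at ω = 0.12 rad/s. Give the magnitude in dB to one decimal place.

|j0.12 + 0.642| = √(0.12² + 0.642²) = 0.6531
|L(j0.12)| = 205 / 0.6531 = 313.88
20 log₁₀(313.88) = 49.94 dB

49.9 dB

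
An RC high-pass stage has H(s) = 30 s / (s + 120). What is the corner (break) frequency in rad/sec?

The single real pole at s = −120 gives a corner at ω = 120 rad/sec.

120 rad/sec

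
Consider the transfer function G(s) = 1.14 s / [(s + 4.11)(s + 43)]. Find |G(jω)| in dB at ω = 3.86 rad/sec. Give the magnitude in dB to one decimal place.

-34.9 dB

|j3.86| = 3.86
|j3.86 + 4.11| = √(3.86² + 4.11²) = 5.638
|j3.86 + 43| = √(3.86² + 43²) = 43.17
|G(j3.86)| = 1.14 × 3.86 / (5.638 × 43.17) = 0.018077
20 log₁₀(0.018077) = -34.86 dB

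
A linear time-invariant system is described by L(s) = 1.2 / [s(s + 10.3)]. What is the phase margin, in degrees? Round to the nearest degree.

Gain crossover: |L(jω)| = 1 at ω ≈ 0.116 rad/sec.
∠L(j0.116) = −90° − arctan(0.116/10.3) ≈ -90.65°
PM = 180° + (-90.65°) = 89.35°

89°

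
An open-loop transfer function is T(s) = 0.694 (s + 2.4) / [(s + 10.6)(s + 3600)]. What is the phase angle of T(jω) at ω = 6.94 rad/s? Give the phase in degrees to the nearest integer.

∠(j6.94 + 2.4) = arctan(6.94/2.4) = 70.92°
∠(j6.94 + 10.6) = arctan(6.94/10.6) = 33.21°
∠(j6.94 + 3600) = arctan(6.94/3600) = 0.11°
∠T(j6.94) = 70.92° − (33.21° + 0.11°) = 37.60°

38°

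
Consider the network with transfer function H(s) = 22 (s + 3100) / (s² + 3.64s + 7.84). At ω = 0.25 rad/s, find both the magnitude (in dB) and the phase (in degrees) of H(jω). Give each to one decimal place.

|j0.25 + 3100| = √(0.25² + 3100²) = 3100
|(j0.25)² + 3.64(j0.25) + 7.84| = |7.7775 + j0.91| = 7.831
|H(j0.25)| = 22 × 3100 / 7.831 = 8709.5
20 log₁₀(8709.5) = 78.80 dB
∠(j0.25 + 3100) = arctan(0.25/3100) = 0.00°
∠[(j0.25)² + 3.64(j0.25) + 7.84] = ∠[7.7775 + j0.91] = 6.67°
∠H(j0.25) = 0.00° − 6.67° = -6.67°

|H| = 78.8 dB, ∠H = -6.7°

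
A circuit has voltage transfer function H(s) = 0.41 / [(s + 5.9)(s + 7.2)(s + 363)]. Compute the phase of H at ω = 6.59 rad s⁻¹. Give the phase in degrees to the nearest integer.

-92°

∠(j6.59 + 5.9) = arctan(6.59/5.9) = 48.16°
∠(j6.59 + 7.2) = arctan(6.59/7.2) = 42.47°
∠(j6.59 + 363) = arctan(6.59/363) = 1.04°
∠H(j6.59) = − (48.16° + 42.47° + 1.04°) = -91.67°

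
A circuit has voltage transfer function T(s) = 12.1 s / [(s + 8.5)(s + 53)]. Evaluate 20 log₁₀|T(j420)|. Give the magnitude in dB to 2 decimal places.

|j420| = 420
|j420 + 8.5| = √(420² + 8.5²) = 420.1
|j420 + 53| = √(420² + 53²) = 423.3
|T(j420)| = 12.1 × 420 / (420.1 × 423.3) = 0.028577
20 log₁₀(0.028577) = -30.880 dB

-30.88 dB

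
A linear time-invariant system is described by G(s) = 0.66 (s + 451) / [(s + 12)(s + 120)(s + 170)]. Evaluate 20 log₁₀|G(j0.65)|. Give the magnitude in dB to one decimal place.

-58.3 dB

|j0.65 + 451| = √(0.65² + 451²) = 451
|j0.65 + 12| = √(0.65² + 12²) = 12.02
|j0.65 + 120| = √(0.65² + 120²) = 120
|j0.65 + 170| = √(0.65² + 170²) = 170
|G(j0.65)| = 0.66 × 451 / (12.02 × 120 × 170) = 0.0012141
20 log₁₀(0.0012141) = -58.31 dB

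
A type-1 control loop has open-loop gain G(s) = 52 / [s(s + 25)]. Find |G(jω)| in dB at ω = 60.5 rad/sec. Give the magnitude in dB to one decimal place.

|j60.5 + 25| = √(60.5² + 25²) = 65.46
|j60.5| = 60.5
|G(j60.5)| = 52 / (65.46 × 60.5) = 0.01313
20 log₁₀(0.01313) = -37.63 dB

-37.6 dB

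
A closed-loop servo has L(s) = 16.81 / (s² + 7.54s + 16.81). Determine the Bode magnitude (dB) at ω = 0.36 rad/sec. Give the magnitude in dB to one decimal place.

|(j0.36)² + 7.54(j0.36) + 16.81| = |16.68 + j2.7144| = 16.9
|L(j0.36)| = 16.81 / 16.9 = 0.99469
20 log₁₀(0.99469) = -0.05 dB

-0.0 dB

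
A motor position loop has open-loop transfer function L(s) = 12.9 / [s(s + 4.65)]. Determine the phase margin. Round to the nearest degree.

Gain crossover: |L(jω)| = 1 at ω ≈ 2.45 rad/s.
∠L(j2.45) = −90° − arctan(2.45/4.65) ≈ -117.82°
PM = 180° + (-117.82°) = 62.18°

62 deg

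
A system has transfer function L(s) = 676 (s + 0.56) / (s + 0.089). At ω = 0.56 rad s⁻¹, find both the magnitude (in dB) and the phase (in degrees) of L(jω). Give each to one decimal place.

|j0.56 + 0.56| = √(0.56² + 0.56²) = 0.792
|j0.56 + 0.089| = √(0.56² + 0.089²) = 0.567
|L(j0.56)| = 676 × 0.792 / 0.567 = 944.16
20 log₁₀(944.16) = 59.50 dB
∠(j0.56 + 0.56) = arctan(0.56/0.56) = 45.00°
∠(j0.56 + 0.089) = arctan(0.56/0.089) = 80.97°
∠L(j0.56) = 45.00° − 80.97° = -35.97°

|L| = 59.5 dB, ∠L = -36.0°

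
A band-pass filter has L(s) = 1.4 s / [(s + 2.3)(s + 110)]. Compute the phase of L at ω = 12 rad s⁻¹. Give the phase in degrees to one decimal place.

∠(j12) = 90.00°
∠(j12 + 2.3) = arctan(12/2.3) = 79.15°
∠(j12 + 110) = arctan(12/110) = 6.23°
∠L(j12) = 90.00° − (79.15° + 6.23°) = 4.62°

4.6°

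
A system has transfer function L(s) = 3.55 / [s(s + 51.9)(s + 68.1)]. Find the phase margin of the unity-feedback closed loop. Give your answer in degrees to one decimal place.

90.0°

Gain crossover: |L(jω)| = 1 at ω ≈ 0.001 rad/s.
∠L(j0.001) = −90° − arctan(0.001/51.9) − arctan(0.001/68.1) ≈ -90.00°
PM = 180° + (-90.00°) = 90.00°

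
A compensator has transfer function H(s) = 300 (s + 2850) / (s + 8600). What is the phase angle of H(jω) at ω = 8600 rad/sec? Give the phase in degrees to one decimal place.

∠(j8600 + 2850) = arctan(8600/2850) = 71.67°
∠(j8600 + 8600) = arctan(8600/8600) = 45.00°
∠H(j8600) = 71.67° − 45.00° = 26.67°

26.7 deg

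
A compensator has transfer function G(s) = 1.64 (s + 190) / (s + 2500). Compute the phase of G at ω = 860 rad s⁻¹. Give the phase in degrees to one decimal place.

58.6 deg

∠(j860 + 190) = arctan(860/190) = 77.54°
∠(j860 + 2500) = arctan(860/2500) = 18.98°
∠G(j860) = 77.54° − 18.98° = 58.56°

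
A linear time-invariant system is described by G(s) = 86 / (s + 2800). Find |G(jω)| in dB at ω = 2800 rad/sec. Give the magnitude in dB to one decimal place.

|j2800 + 2800| = √(2800² + 2800²) = 3960
|G(j2800)| = 86 / 3960 = 0.021718
20 log₁₀(0.021718) = -33.26 dB

-33.3 dB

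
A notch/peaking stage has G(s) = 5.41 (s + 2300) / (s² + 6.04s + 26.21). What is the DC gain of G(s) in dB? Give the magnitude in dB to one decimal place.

G(0) = 5.41 × 2300 / 26.21 = 474.74
20 log₁₀(474.74) = 53.53 dB

53.5 dB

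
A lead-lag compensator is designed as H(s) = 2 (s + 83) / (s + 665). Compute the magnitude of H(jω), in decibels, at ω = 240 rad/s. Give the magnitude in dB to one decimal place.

|j240 + 83| = √(240² + 83²) = 253.9
|j240 + 665| = √(240² + 665²) = 707
|H(j240)| = 2 × 253.9 / 707 = 0.7184
20 log₁₀(0.7184) = -2.87 dB

-2.9 dB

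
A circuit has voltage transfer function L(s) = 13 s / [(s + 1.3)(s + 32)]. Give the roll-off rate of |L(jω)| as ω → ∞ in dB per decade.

-20 dB/decade

With 1 zero and 2 poles, the high-frequency asymptotic slope is 20 × (1 − 2) = -20 dB/decade.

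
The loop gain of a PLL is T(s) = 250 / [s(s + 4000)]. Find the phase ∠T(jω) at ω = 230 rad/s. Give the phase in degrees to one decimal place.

∠(j230 + 4000) = arctan(230/4000) = 3.29°
∠(j230) = 90.00°
∠T(j230) = − (3.29° + 90.00°) = -93.29°

-93.3°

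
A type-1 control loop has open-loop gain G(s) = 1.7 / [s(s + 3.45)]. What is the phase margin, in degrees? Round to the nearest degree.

82 deg

Gain crossover: |G(jω)| = 1 at ω ≈ 0.488 rad s⁻¹.
∠G(j0.488) = −90° − arctan(0.488/3.45) ≈ -98.05°
PM = 180° + (-98.05°) = 81.95°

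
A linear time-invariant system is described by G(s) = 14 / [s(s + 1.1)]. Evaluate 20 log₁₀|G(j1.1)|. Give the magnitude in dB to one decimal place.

18.3 dB

|j1.1 + 1.1| = √(1.1² + 1.1²) = 1.556
|j1.1| = 1.1
|G(j1.1)| = 14 / (1.556 × 1.1) = 8.1814
20 log₁₀(8.1814) = 18.26 dB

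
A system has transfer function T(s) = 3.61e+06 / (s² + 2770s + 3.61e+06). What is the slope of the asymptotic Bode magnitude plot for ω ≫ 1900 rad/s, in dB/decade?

With 0 zeros and 2 poles, the high-frequency asymptotic slope is 20 × (0 − 2) = -40 dB/decade.

-40 dB/decade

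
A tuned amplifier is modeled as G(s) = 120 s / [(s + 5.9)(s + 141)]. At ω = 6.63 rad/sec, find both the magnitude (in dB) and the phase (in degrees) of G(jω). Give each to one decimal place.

|G| = -3.9 dB, ∠G = 39.0°

|j6.63| = 6.63
|j6.63 + 5.9| = √(6.63² + 5.9²) = 8.875
|j6.63 + 141| = √(6.63² + 141²) = 141.2
|G(j6.63)| = 120 × 6.63 / (8.875 × 141.2) = 0.63507
20 log₁₀(0.63507) = -3.94 dB
∠(j6.63) = 90.00°
∠(j6.63 + 5.9) = arctan(6.63/5.9) = 48.33°
∠(j6.63 + 141) = arctan(6.63/141) = 2.69°
∠G(j6.63) = 90.00° − (48.33° + 2.69°) = 38.97°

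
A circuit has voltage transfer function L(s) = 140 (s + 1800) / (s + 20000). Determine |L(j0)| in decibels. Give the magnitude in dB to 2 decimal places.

L(0) = 140 × 1800 / 20000 = 12.6
20 log₁₀(12.6) = 22.007 dB

22.01 dB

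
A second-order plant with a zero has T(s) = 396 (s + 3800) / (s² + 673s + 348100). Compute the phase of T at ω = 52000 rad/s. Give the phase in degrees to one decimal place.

-93.4°

∠(j52000 + 3800) = arctan(52000/3800) = 85.82°
∠[(j52000)² + 673(j52000) + 348100] = ∠[-2.7037e+09 + j3.4996e+07] = 179.26°
∠T(j52000) = 85.82° − 179.26° = -93.44°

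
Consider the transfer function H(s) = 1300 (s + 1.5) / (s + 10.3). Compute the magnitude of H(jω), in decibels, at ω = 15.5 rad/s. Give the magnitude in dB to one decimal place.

60.7 dB

|j15.5 + 1.5| = √(15.5² + 1.5²) = 15.57
|j15.5 + 10.3| = √(15.5² + 10.3²) = 18.61
|H(j15.5)| = 1300 × 15.57 / 18.61 = 1087.8
20 log₁₀(1087.8) = 60.73 dB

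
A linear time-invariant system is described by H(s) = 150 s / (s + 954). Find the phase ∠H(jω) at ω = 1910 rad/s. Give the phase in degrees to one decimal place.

26.5 deg

∠(j1910) = 90.00°
∠(j1910 + 954) = arctan(1910/954) = 63.46°
∠H(j1910) = 90.00° − 63.46° = 26.54°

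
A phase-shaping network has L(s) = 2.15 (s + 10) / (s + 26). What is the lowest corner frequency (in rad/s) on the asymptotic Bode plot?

Break frequencies occur at each pole and zero magnitude: 10 rad/s, 26 rad/s.
The lowest is 10 rad/s.

10 rad/s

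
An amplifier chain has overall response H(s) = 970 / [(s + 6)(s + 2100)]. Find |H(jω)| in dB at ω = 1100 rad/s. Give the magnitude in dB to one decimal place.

|j1100 + 6| = √(1100² + 6²) = 1100
|j1100 + 2100| = √(1100² + 2100²) = 2371
|H(j1100)| = 970 / (1100 × 2371) = 0.00037197
20 log₁₀(0.00037197) = -68.59 dB

-68.6 dB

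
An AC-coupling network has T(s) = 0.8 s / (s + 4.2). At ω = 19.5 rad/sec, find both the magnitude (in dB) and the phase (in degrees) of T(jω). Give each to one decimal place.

|j19.5| = 19.5
|j19.5 + 4.2| = √(19.5² + 4.2²) = 19.95
|T(j19.5)| = 0.8 × 19.5 / 19.95 = 0.78207
20 log₁₀(0.78207) = -2.14 dB
∠(j19.5) = 90.00°
∠(j19.5 + 4.2) = arctan(19.5/4.2) = 77.85°
∠T(j19.5) = 90.00° − 77.85° = 12.15°

|T| = -2.1 dB, ∠T = 12.2°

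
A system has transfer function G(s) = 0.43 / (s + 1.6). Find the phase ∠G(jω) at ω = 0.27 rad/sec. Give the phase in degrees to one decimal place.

∠(j0.27 + 1.6) = arctan(0.27/1.6) = 9.58°
∠G(j0.27) = −9.58° = -9.58°

-9.6°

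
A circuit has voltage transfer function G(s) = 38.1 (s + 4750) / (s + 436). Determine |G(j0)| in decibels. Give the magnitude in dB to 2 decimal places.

52.36 dB

G(0) = 38.1 × 4750 / 436 = 415.08
20 log₁₀(415.08) = 52.363 dB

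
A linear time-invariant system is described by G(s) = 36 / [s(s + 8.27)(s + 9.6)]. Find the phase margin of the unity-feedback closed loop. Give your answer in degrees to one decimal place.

84.2°

Gain crossover: |G(jω)| = 1 at ω ≈ 0.452 rad/sec.
∠G(j0.452) = −90° − arctan(0.452/8.27) − arctan(0.452/9.6) ≈ -95.83°
PM = 180° + (-95.83°) = 84.17°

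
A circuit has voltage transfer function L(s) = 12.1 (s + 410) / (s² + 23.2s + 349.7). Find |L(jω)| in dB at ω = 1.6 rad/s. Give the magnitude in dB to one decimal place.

|j1.6 + 410| = √(1.6² + 410²) = 410
|(j1.6)² + 23.2(j1.6) + 349.7| = |347.14 + j37.12| = 349.1
|L(j1.6)| = 12.1 × 410 / 349.1 = 14.21
20 log₁₀(14.21) = 23.05 dB

23.1 dB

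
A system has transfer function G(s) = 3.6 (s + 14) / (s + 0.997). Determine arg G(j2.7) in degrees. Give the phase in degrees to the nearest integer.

∠(j2.7 + 14) = arctan(2.7/14) = 10.92°
∠(j2.7 + 0.997) = arctan(2.7/0.997) = 69.73°
∠G(j2.7) = 10.92° − 69.73° = -58.82°

-59°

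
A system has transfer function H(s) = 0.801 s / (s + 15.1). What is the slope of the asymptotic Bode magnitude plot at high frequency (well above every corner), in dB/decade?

0 dB/decade

With 1 zero and 1 pole, the high-frequency asymptotic slope is 20 × (1 − 1) = 0 dB/decade.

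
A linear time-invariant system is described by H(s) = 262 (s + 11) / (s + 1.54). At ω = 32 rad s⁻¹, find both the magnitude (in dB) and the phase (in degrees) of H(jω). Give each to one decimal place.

|j32 + 11| = √(32² + 11²) = 33.84
|j32 + 1.54| = √(32² + 1.54²) = 32.04
|H(j32)| = 262 × 33.84 / 32.04 = 276.73
20 log₁₀(276.73) = 48.84 dB
∠(j32 + 11) = arctan(32/11) = 71.03°
∠(j32 + 1.54) = arctan(32/1.54) = 87.24°
∠H(j32) = 71.03° − 87.24° = -16.22°

|H| = 48.8 dB, ∠H = -16.2 deg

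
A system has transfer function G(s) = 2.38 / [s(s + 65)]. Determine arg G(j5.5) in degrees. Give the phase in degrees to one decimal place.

∠(j5.5 + 65) = arctan(5.5/65) = 4.84°
∠(j5.5) = 90.00°
∠G(j5.5) = − (4.84° + 90.00°) = -94.84°

-94.8°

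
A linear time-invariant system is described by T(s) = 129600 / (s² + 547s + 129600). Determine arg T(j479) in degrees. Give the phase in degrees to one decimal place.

∠[(j479)² + 547(j479) + 129600] = ∠[-99841 + j2.6201e+05] = 110.86°
∠T(j479) = −110.86° = -110.86°

-110.9°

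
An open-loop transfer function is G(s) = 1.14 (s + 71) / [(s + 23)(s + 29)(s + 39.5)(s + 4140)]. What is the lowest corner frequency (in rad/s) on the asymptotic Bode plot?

Break frequencies occur at each pole and zero magnitude: 23 rad/s, 29 rad/s, 39.5 rad/s, 71 rad/s, 4140 rad/s.
The lowest is 23 rad/s.

23 rad/s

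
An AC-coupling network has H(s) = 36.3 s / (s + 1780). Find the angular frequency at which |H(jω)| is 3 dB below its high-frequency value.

1780 rad/s

For a single-pole high-pass, the −3 dB point is at the pole: ω = 1780 rad/s.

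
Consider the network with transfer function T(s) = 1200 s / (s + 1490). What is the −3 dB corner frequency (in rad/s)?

1490 rad/s

For a single-pole high-pass, the −3 dB point is at the pole: ω = 1490 rad/s.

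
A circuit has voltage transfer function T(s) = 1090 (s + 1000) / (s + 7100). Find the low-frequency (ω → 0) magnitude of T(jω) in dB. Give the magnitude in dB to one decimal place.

T(0) = 1090 × 1000 / 7100 = 153.52
20 log₁₀(153.52) = 43.72 dB

43.7 dB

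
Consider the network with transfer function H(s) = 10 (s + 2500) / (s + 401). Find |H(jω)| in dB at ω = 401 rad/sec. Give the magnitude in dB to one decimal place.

33.0 dB

|j401 + 2500| = √(401² + 2500²) = 2532
|j401 + 401| = √(401² + 401²) = 567.1
|H(j401)| = 10 × 2532 / 567.1 = 44.647
20 log₁₀(44.647) = 33.00 dB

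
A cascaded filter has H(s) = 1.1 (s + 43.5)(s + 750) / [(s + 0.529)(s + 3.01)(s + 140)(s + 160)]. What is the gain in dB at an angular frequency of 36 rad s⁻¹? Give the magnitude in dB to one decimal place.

-56.4 dB

|j36 + 43.5| = √(36² + 43.5²) = 56.46
|j36 + 750| = √(36² + 750²) = 750.9
|j36 + 0.529| = √(36² + 0.529²) = 36
|j36 + 3.01| = √(36² + 3.01²) = 36.13
|j36 + 140| = √(36² + 140²) = 144.6
|j36 + 160| = √(36² + 160²) = 164
|H(j36)| = 1.1 × 56.46 × 750.9 / (36 × 36.13 × 144.6 × 164) = 0.0015125
20 log₁₀(0.0015125) = -56.41 dB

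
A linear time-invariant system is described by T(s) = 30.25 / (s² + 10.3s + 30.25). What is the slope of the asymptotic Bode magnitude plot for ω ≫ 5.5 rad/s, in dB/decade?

-40 dB/decade

With 0 zeros and 2 poles, the high-frequency asymptotic slope is 20 × (0 − 2) = -40 dB/decade.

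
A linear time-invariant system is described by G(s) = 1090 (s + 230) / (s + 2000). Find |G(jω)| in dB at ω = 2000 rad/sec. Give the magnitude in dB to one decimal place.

57.8 dB

|j2000 + 230| = √(2000² + 230²) = 2013
|j2000 + 2000| = √(2000² + 2000²) = 2828
|G(j2000)| = 1090 × 2013 / 2828 = 775.83
20 log₁₀(775.83) = 57.80 dB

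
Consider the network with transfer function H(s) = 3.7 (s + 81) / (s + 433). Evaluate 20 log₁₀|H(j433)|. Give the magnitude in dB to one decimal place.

|j433 + 81| = √(433² + 81²) = 440.5
|j433 + 433| = √(433² + 433²) = 612.4
|H(j433)| = 3.7 × 440.5 / 612.4 = 2.6617
20 log₁₀(2.6617) = 8.50 dB

8.5 dB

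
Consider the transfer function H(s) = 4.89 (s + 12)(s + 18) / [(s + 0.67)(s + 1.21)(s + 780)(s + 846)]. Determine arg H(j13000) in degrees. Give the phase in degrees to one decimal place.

-173.0°

∠(j13000 + 12) = arctan(13000/12) = 89.95°
∠(j13000 + 18) = arctan(13000/18) = 89.92°
∠(j13000 + 0.67) = arctan(13000/0.67) = 90.00°
∠(j13000 + 1.21) = arctan(13000/1.21) = 89.99°
∠(j13000 + 780) = arctan(13000/780) = 86.57°
∠(j13000 + 846) = arctan(13000/846) = 86.28°
∠H(j13000) = 89.95° + 89.92° − (90.00° + 89.99° + 86.57° + 86.28°) = -172.97°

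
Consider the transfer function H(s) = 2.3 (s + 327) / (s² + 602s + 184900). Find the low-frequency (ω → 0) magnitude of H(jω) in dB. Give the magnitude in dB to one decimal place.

-47.8 dB

H(0) = 2.3 × 327 / 184900 = 0.0040676
20 log₁₀(0.0040676) = -47.81 dB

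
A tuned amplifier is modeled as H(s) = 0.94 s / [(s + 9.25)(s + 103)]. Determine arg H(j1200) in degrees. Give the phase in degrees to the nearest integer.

-85°

∠(j1200) = 90.00°
∠(j1200 + 9.25) = arctan(1200/9.25) = 89.56°
∠(j1200 + 103) = arctan(1200/103) = 85.09°
∠H(j1200) = 90.00° − (89.56° + 85.09°) = -84.65°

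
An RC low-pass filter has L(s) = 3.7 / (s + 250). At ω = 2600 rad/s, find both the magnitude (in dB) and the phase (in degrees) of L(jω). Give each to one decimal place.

|L| = -57.0 dB, ∠L = -84.5°

|j2600 + 250| = √(2600² + 250²) = 2612
|L(j2600)| = 3.7 / 2612 = 0.0014165
20 log₁₀(0.0014165) = -56.98 dB
∠(j2600 + 250) = arctan(2600/250) = 84.51°
∠L(j2600) = −84.51° = -84.51°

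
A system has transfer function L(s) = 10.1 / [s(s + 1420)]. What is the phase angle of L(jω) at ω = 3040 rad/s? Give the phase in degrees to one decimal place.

∠(j3040 + 1420) = arctan(3040/1420) = 64.96°
∠(j3040) = 90.00°
∠L(j3040) = − (64.96° + 90.00°) = -154.96°

-155.0°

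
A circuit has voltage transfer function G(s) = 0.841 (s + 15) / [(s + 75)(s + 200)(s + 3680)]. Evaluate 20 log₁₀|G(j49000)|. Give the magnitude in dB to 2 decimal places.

-189.14 dB

|j49000 + 15| = √(49000² + 15²) = 4.9e+04
|j49000 + 75| = √(49000² + 75²) = 4.9e+04
|j49000 + 200| = √(49000² + 200²) = 4.9e+04
|j49000 + 3680| = √(49000² + 3680²) = 4.914e+04
|G(j49000)| = 0.841 × 4.9e+04 / (4.9e+04 × 4.9e+04 × 4.914e+04) = 3.4928e-10
20 log₁₀(3.4928e-10) = -189.136 dB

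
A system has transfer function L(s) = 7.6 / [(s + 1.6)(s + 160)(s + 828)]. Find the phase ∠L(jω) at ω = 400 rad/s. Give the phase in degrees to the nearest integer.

-184°

∠(j400 + 1.6) = arctan(400/1.6) = 89.77°
∠(j400 + 160) = arctan(400/160) = 68.20°
∠(j400 + 828) = arctan(400/828) = 25.78°
∠L(j400) = − (89.77° + 68.20° + 25.78°) = -183.75°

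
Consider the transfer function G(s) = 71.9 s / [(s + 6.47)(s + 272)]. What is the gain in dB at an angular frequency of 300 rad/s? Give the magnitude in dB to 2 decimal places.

|j300| = 300
|j300 + 6.47| = √(300² + 6.47²) = 300.1
|j300 + 272| = √(300² + 272²) = 404.9
|G(j300)| = 71.9 × 300 / (300.1 × 404.9) = 0.17751
20 log₁₀(0.17751) = -15.015 dB

-15.02 dB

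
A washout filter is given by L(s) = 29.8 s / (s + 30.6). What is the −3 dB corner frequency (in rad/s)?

For a single-pole high-pass, the −3 dB point is at the pole: ω = 30.6 rad/s.

30.6 rad/s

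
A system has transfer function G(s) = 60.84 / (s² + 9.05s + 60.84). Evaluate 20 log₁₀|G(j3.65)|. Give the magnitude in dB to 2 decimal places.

|(j3.65)² + 9.05(j3.65) + 60.84| = |47.518 + j33.032| = 57.87
|G(j3.65)| = 60.84 / 57.87 = 1.0513
20 log₁₀(1.0513) = 0.435 dB

0.43 dB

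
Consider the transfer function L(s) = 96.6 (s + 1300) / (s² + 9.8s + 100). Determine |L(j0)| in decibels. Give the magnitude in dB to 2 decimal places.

L(0) = 96.6 × 1300 / 100 = 1255.8
20 log₁₀(1255.8) = 61.978 dB

61.98 dB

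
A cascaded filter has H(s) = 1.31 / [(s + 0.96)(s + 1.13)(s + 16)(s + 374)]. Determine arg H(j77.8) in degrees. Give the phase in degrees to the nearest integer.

-269°

∠(j77.8 + 0.96) = arctan(77.8/0.96) = 89.29°
∠(j77.8 + 1.13) = arctan(77.8/1.13) = 89.17°
∠(j77.8 + 16) = arctan(77.8/16) = 78.38°
∠(j77.8 + 374) = arctan(77.8/374) = 11.75°
∠H(j77.8) = − (89.29° + 89.17° + 78.38° + 11.75°) = -268.59°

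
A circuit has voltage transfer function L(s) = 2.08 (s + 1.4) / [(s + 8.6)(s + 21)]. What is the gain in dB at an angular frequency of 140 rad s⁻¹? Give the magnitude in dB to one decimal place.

|j140 + 1.4| = √(140² + 1.4²) = 140
|j140 + 8.6| = √(140² + 8.6²) = 140.3
|j140 + 21| = √(140² + 21²) = 141.6
|L(j140)| = 2.08 × 140 / (140.3 × 141.6) = 0.014666
20 log₁₀(0.014666) = -36.67 dB

-36.7 dB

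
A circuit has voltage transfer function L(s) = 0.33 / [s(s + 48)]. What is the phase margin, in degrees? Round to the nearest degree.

Gain crossover: |L(jω)| = 1 at ω ≈ 0.00687 rad/s.
∠L(j0.00687) = −90° − arctan(0.00687/48) ≈ -90.01°
PM = 180° + (-90.01°) = 89.99°

90°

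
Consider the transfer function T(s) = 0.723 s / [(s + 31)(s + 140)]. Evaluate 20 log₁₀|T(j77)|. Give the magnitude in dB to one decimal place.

-47.5 dB

|j77| = 77
|j77 + 31| = √(77² + 31²) = 83.01
|j77 + 140| = √(77² + 140²) = 159.8
|T(j77)| = 0.723 × 77 / (83.01 × 159.8) = 0.0041976
20 log₁₀(0.0041976) = -47.54 dB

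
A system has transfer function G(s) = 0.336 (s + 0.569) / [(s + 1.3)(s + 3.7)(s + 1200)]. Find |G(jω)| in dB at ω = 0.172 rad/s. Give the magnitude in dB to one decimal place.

|j0.172 + 0.569| = √(0.172² + 0.569²) = 0.5944
|j0.172 + 1.3| = √(0.172² + 1.3²) = 1.311
|j0.172 + 3.7| = √(0.172² + 3.7²) = 3.704
|j0.172 + 1200| = √(0.172² + 1200²) = 1200
|G(j0.172)| = 0.336 × 0.5944 / (1.311 × 3.704 × 1200) = 3.4267e-05
20 log₁₀(3.4267e-05) = -89.30 dB

-89.3 dB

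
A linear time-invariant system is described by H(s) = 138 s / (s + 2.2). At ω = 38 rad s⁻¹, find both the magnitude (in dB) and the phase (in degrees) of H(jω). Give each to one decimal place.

|j38| = 38
|j38 + 2.2| = √(38² + 2.2²) = 38.06
|H(j38)| = 138 × 38 / 38.06 = 137.77
20 log₁₀(137.77) = 42.78 dB
∠(j38) = 90.00°
∠(j38 + 2.2) = arctan(38/2.2) = 86.69°
∠H(j38) = 90.00° − 86.69° = 3.31°

|H| = 42.8 dB, ∠H = 3.3°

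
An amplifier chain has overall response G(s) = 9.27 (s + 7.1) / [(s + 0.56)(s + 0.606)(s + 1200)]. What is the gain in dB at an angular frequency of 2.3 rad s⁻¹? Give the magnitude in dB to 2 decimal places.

|j2.3 + 7.1| = √(2.3² + 7.1²) = 7.463
|j2.3 + 0.56| = √(2.3² + 0.56²) = 2.367
|j2.3 + 0.606| = √(2.3² + 0.606²) = 2.378
|j2.3 + 1200| = √(2.3² + 1200²) = 1200
|G(j2.3)| = 9.27 × 7.463 / (2.367 × 2.378 × 1200) = 0.01024
20 log₁₀(0.01024) = -39.794 dB

-39.79 dB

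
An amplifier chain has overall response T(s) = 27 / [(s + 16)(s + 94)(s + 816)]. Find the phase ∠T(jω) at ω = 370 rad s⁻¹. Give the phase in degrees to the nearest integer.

∠(j370 + 16) = arctan(370/16) = 87.52°
∠(j370 + 94) = arctan(370/94) = 75.75°
∠(j370 + 816) = arctan(370/816) = 24.39°
∠T(j370) = − (87.52° + 75.75° + 24.39°) = -187.66°

-188°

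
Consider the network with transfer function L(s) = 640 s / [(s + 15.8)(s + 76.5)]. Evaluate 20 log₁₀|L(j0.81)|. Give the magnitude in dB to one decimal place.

|j0.81| = 0.81
|j0.81 + 15.8| = √(0.81² + 15.8²) = 15.82
|j0.81 + 76.5| = √(0.81² + 76.5²) = 76.5
|L(j0.81)| = 640 × 0.81 / (15.82 × 76.5) = 0.4283
20 log₁₀(0.4283) = -7.36 dB

-7.4 dB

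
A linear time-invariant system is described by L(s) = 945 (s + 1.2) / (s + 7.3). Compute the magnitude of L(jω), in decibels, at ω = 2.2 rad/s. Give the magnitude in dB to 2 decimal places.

|j2.2 + 1.2| = √(2.2² + 1.2²) = 2.506
|j2.2 + 7.3| = √(2.2² + 7.3²) = 7.624
|L(j2.2)| = 945 × 2.506 / 7.624 = 310.61
20 log₁₀(310.61) = 49.844 dB

49.84 dB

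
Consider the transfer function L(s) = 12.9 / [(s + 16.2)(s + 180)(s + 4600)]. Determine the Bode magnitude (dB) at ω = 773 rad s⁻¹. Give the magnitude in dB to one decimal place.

|j773 + 16.2| = √(773² + 16.2²) = 773.2
|j773 + 180| = √(773² + 180²) = 793.7
|j773 + 4600| = √(773² + 4600²) = 4664
|L(j773)| = 12.9 / (773.2 × 793.7 × 4664) = 4.5068e-09
20 log₁₀(4.5068e-09) = -166.92 dB

-166.9 dB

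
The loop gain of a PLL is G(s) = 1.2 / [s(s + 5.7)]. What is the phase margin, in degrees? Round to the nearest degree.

Gain crossover: |G(jω)| = 1 at ω ≈ 0.21 rad/s.
∠G(j0.21) = −90° − arctan(0.21/5.7) ≈ -92.11°
PM = 180° + (-92.11°) = 87.89°

88 deg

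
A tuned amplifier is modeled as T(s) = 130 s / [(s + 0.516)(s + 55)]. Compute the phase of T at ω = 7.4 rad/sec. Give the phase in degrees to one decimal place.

∠(j7.4) = 90.00°
∠(j7.4 + 0.516) = arctan(7.4/0.516) = 86.01°
∠(j7.4 + 55) = arctan(7.4/55) = 7.66°
∠T(j7.4) = 90.00° − (86.01° + 7.66°) = -3.67°

-3.7°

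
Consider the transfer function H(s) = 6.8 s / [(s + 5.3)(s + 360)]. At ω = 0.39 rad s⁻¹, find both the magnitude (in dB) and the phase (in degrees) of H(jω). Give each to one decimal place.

|j0.39| = 0.39
|j0.39 + 5.3| = √(0.39² + 5.3²) = 5.314
|j0.39 + 360| = √(0.39² + 360²) = 360
|H(j0.39)| = 6.8 × 0.39 / (5.314 × 360) = 0.0013862
20 log₁₀(0.0013862) = -57.16 dB
∠(j0.39) = 90.00°
∠(j0.39 + 5.3) = arctan(0.39/5.3) = 4.21°
∠(j0.39 + 360) = arctan(0.39/360) = 0.06°
∠H(j0.39) = 90.00° − (4.21° + 0.06°) = 85.73°

|H| = -57.2 dB, ∠H = 85.7°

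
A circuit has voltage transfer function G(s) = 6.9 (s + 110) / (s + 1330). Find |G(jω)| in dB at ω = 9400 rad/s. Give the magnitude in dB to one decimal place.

|j9400 + 110| = √(9400² + 110²) = 9401
|j9400 + 1330| = √(9400² + 1330²) = 9494
|G(j9400)| = 6.9 × 9401 / 9494 = 6.8324
20 log₁₀(6.8324) = 16.69 dB

16.7 dB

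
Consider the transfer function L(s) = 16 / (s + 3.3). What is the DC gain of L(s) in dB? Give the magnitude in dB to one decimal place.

L(0) = 16 / 3.3 = 4.8485
20 log₁₀(4.8485) = 13.71 dB

13.7 dB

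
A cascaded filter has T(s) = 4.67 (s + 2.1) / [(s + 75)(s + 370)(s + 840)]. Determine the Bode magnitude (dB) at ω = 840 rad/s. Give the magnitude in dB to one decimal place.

-107.4 dB

|j840 + 2.1| = √(840² + 2.1²) = 840
|j840 + 75| = √(840² + 75²) = 843.3
|j840 + 370| = √(840² + 370²) = 917.9
|j840 + 840| = √(840² + 840²) = 1188
|T(j840)| = 4.67 × 840 / (843.3 × 917.9 × 1188) = 4.2659e-06
20 log₁₀(4.2659e-06) = -107.40 dB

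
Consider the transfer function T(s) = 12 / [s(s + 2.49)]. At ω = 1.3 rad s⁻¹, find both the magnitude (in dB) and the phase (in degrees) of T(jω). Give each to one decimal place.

|j1.3 + 2.49| = √(1.3² + 2.49²) = 2.809
|j1.3| = 1.3
|T(j1.3)| = 12 / (2.809 × 1.3) = 3.2862
20 log₁₀(3.2862) = 10.33 dB
∠(j1.3 + 2.49) = arctan(1.3/2.49) = 27.57°
∠(j1.3) = 90.00°
∠T(j1.3) = − (27.57° + 90.00°) = -117.57°

|T| = 10.3 dB, ∠T = -117.6 deg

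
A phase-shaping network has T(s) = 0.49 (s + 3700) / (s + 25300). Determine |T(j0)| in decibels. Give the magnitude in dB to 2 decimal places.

-22.89 dB

T(0) = 0.49 × 3700 / 25300 = 0.07166
20 log₁₀(0.07166) = -22.894 dB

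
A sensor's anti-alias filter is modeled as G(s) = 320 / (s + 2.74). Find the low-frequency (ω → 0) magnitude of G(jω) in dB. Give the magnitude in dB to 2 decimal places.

41.35 dB

G(0) = 320 / 2.74 = 116.79
20 log₁₀(116.79) = 41.348 dB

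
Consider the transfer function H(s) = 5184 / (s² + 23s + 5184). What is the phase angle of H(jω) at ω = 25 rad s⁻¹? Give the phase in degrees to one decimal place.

-7.2°

∠[(j25)² + 23(j25) + 5184] = ∠[4559 + j575] = 7.19°
∠H(j25) = −7.19° = -7.19°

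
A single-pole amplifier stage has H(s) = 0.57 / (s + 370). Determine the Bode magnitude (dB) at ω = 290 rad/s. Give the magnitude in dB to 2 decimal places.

|j290 + 370| = √(290² + 370²) = 470.1
|H(j290)| = 0.57 / 470.1 = 0.0012125
20 log₁₀(0.0012125) = -58.326 dB

-58.33 dB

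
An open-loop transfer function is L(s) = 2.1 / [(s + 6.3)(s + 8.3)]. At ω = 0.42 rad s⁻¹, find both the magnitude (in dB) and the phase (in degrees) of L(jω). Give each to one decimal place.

|j0.42 + 6.3| = √(0.42² + 6.3²) = 6.314
|j0.42 + 8.3| = √(0.42² + 8.3²) = 8.311
|L(j0.42)| = 2.1 / (6.314 × 8.311) = 0.04002
20 log₁₀(0.04002) = -27.95 dB
∠(j0.42 + 6.3) = arctan(0.42/6.3) = 3.81°
∠(j0.42 + 8.3) = arctan(0.42/8.3) = 2.90°
∠L(j0.42) = − (3.81° + 2.90°) = -6.71°

|L| = -28.0 dB, ∠L = -6.7°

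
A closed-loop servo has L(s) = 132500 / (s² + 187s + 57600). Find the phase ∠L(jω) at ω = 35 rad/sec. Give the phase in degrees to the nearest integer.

-7 deg

∠[(j35)² + 187(j35) + 57600] = ∠[56375 + j6545] = 6.62°
∠L(j35) = −6.62° = -6.62°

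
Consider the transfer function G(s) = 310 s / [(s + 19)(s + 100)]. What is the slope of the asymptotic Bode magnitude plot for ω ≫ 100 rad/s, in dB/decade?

-20 dB/decade

With 1 zero and 2 poles, the high-frequency asymptotic slope is 20 × (1 − 2) = -20 dB/decade.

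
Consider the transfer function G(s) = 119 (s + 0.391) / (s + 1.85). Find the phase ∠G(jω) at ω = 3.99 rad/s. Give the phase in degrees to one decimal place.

∠(j3.99 + 0.391) = arctan(3.99/0.391) = 84.40°
∠(j3.99 + 1.85) = arctan(3.99/1.85) = 65.12°
∠G(j3.99) = 84.40° − 65.12° = 19.28°

19.3°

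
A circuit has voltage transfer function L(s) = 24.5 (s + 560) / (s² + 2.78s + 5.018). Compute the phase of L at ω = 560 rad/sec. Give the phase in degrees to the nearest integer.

-135°

∠(j560 + 560) = arctan(560/560) = 45.00°
∠[(j560)² + 2.78(j560) + 5.018] = ∠[-3.1359e+05 + j1556.8] = 179.72°
∠L(j560) = 45.00° − 179.72° = -134.72°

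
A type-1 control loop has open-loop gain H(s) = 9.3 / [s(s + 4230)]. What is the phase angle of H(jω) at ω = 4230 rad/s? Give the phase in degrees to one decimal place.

∠(j4230 + 4230) = arctan(4230/4230) = 45.00°
∠(j4230) = 90.00°
∠H(j4230) = − (45.00° + 90.00°) = -135.00°

-135.0 deg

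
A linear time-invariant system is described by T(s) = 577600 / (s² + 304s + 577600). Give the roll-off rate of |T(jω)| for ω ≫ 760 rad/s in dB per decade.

-40 dB/decade

With 0 zeros and 2 poles, the high-frequency asymptotic slope is 20 × (0 − 2) = -40 dB/decade.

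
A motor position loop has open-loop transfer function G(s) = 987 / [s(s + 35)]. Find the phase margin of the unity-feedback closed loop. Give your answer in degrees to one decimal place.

Gain crossover: |G(jω)| = 1 at ω ≈ 23.4 rad s⁻¹.
∠G(j23.4) = −90° − arctan(23.4/35) ≈ -123.80°
PM = 180° + (-123.80°) = 56.20°

56.2°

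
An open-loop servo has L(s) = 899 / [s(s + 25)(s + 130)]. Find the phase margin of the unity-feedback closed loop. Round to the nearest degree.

89°

Gain crossover: |L(jω)| = 1 at ω ≈ 0.277 rad/s.
∠L(j0.277) = −90° − arctan(0.277/25) − arctan(0.277/130) ≈ -90.76°
PM = 180° + (-90.76°) = 89.24°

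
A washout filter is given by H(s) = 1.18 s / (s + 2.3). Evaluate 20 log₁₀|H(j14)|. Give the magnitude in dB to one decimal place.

1.3 dB

|j14| = 14
|j14 + 2.3| = √(14² + 2.3²) = 14.19
|H(j14)| = 1.18 × 14 / 14.19 = 1.1644
20 log₁₀(1.1644) = 1.32 dB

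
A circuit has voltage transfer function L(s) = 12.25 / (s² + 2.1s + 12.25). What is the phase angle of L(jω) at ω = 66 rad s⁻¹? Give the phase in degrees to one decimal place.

∠[(j66)² + 2.1(j66) + 12.25] = ∠[-4343.8 + j138.6] = 178.17°
∠L(j66) = −178.17° = -178.17°

-178.2°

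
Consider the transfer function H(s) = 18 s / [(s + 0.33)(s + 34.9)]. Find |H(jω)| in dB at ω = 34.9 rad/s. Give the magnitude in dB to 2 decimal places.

-8.76 dB

|j34.9| = 34.9
|j34.9 + 0.33| = √(34.9² + 0.33²) = 34.9
|j34.9 + 34.9| = √(34.9² + 34.9²) = 49.36
|H(j34.9)| = 18 × 34.9 / (34.9 × 49.36) = 0.36468
20 log₁₀(0.36468) = -8.762 dB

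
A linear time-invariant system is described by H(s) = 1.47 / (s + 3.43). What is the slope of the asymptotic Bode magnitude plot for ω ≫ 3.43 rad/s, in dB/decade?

With 0 zeros and 1 pole, the high-frequency asymptotic slope is 20 × (0 − 1) = -20 dB/decade.

-20 dB/decade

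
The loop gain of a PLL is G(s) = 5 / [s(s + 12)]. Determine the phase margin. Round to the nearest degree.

Gain crossover: |G(jω)| = 1 at ω ≈ 0.416 rad/s.
∠G(j0.416) = −90° − arctan(0.416/12) ≈ -91.99°
PM = 180° + (-91.99°) = 88.01°

88°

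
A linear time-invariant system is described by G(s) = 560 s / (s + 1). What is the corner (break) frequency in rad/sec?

1 rad/sec

The single real pole at s = −1 gives a corner at ω = 1 rad/sec.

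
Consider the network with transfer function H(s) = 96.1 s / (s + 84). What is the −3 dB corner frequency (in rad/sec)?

84 rad/sec

For a single-pole high-pass, the −3 dB point is at the pole: ω = 84 rad/sec.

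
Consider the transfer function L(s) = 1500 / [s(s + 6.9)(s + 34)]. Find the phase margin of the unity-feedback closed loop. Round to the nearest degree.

45°

Gain crossover: |L(jω)| = 1 at ω ≈ 5.09 rad/sec.
∠L(j5.09) = −90° − arctan(5.09/6.9) − arctan(5.09/34) ≈ -134.92°
PM = 180° + (-134.92°) = 45.08°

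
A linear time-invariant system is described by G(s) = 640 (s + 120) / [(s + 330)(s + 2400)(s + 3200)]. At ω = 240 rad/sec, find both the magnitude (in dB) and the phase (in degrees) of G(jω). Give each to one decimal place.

|j240 + 120| = √(240² + 120²) = 268.3
|j240 + 330| = √(240² + 330²) = 408
|j240 + 2400| = √(240² + 2400²) = 2412
|j240 + 3200| = √(240² + 3200²) = 3209
|G(j240)| = 640 × 268.3 / (408 × 2412 × 3209) = 5.4375e-05
20 log₁₀(5.4375e-05) = -85.29 dB
∠(j240 + 120) = arctan(240/120) = 63.43°
∠(j240 + 330) = arctan(240/330) = 36.03°
∠(j240 + 2400) = arctan(240/2400) = 5.71°
∠(j240 + 3200) = arctan(240/3200) = 4.29°
∠G(j240) = 63.43° − (36.03° + 5.71° + 4.29°) = 17.41°

|G| = -85.3 dB, ∠G = 17.4°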